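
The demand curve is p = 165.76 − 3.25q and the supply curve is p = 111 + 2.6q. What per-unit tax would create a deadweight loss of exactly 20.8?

15.6

Competitive equilibrium: 165.76 − 3.25q = 111 + 2.6q → q* = 9.3607, p* = 135.3378.
A tax t gives Δq = t/5.85 and wedge t, so DWL = t²/11.7.
t²/11.7 = 20.8 → t² = 243.36 → t = 15.6.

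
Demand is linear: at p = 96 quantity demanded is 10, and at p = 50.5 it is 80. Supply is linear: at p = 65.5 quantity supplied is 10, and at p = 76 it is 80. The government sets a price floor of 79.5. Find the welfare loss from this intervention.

Demand slope = (50.5 − 96)/(80 − 10) = −0.65, so p = 102.5 − 0.65q.
Supply slope = (76 − 65.5)/(80 − 10) = 0.15, so p = 64 + 0.15q.
Competitive equilibrium: 102.5 − 0.65q = 64 + 0.15q → q* = 48.125, p* = 71.2188.
At the floor p = 79.5, quantity demanded = (102.5 − 79.5)/0.65 = 35.3846.
Sellers' marginal cost at q' = 35.3846: 64 + 0.15·35.3846 = 69.3077.
Δq = 48.125 − 35.3846 = 12.7404; wedge = 79.5 − 69.3077 = 10.1923.
DWL = ½ × 12.7404 × 10.1923 = 64.93.

64.93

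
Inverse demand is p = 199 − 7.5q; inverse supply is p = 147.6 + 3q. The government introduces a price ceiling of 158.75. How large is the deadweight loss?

Competitive equilibrium: 199 − 7.5q = 147.6 + 3q → q* = 4.8952, p* = 162.2857.
At the ceiling p = 158.75, quantity supplied = (158.75 − 147.6)/3 = 3.7167.
Willingness to pay at q' = 3.7167: 199 − 7.5·3.7167 = 171.1248.
Δq = 4.8952 − 3.7167 = 1.1785; wedge = 171.1248 − 158.75 = 12.3748.
The triangle = ½ × 1.1785 × 12.3748 = 7.29.

7.29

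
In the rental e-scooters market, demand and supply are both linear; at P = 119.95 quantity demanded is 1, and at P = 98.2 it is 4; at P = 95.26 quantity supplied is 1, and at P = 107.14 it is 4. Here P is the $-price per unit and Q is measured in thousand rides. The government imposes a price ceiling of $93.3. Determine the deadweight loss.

Demand slope = (98.2 − 119.95)/(4 − 1) = −7.25, so P = 127.2 − 7.25Q.
Supply slope = (107.14 − 95.26)/(4 − 1) = 3.96, so P = 91.3 + 3.96Q.
Competitive equilibrium: 127.2 − 7.25Q = 91.3 + 3.96Q → Q* = 3.2025, P* = 103.9819.
At the ceiling P = 93.3, quantity supplied = (93.3 − 91.3)/3.96 = 0.5051.
Willingness to pay at Q' = 0.5051: 127.2 − 7.25·0.5051 = 123.538.
ΔQ = 3.2025 − 0.5051 = 2.6974; wedge = 123.538 − 93.3 = 30.238.
DWL = ½ × 2.6974 × 30.238 = $40.78 thousand.

$40.78 thousand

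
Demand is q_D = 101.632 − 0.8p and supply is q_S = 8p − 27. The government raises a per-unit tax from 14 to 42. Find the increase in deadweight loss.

570.18

In inverse form: demand p = 127.04 − 1.25q, supply p = 3.375 + 0.125q.
Competitive equilibrium: 127.04 − 1.25q = 3.375 + 0.125q → q* = 89.9382, p* = 14.6173.
For a per-unit tax t: Δq = t/1.375, so DWL = ½·t·(t/1.375) = t²/2.75.
At t = 14: DWL = 71.273. At t = 42: DWL = 641.455.
Increase = 641.455 − 71.273 = 570.18.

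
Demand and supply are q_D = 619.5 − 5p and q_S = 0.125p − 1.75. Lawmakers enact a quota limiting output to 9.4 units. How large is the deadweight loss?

In inverse form: demand p = 123.9 − 0.2q, supply p = 14 + 8q.
Competitive equilibrium: 123.9 − 0.2q = 14 + 8q → q* = 13.4024, p* = 121.2195.
At q = 9.4: demand price = 123.9 − 0.2·9.4 = 122.02; supply price = 14 + 8·9.4 = 89.2.
Δq = 13.4024 − 9.4 = 4.0024; wedge = 122.02 − 89.2 = 32.82.
Welfare loss = ½ × 4.0024 × 32.82 = 65.68.

65.68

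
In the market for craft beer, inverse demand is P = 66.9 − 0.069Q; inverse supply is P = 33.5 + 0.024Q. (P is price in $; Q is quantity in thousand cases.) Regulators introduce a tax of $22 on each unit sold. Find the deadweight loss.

$2602.15 thousand

Competitive equilibrium: 66.9 − 0.069Q = 33.5 + 0.024Q → Q* = 359.1398, P* = 42.1194.
With the tax, the buyer price exceeds the seller price by 22: (66.9 − 0.069Q) − (33.5 + 0.024Q) = 22 → Q' = 122.5806.
ΔQ = 359.1398 − 122.5806 = 236.5592; the wedge equals the tax, 22.
Deadweight loss = ½ × 236.5592 × 22 = $2602.15 thousand.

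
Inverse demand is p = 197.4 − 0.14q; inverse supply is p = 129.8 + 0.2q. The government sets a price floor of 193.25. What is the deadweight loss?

Competitive equilibrium: 197.4 − 0.14q = 129.8 + 0.2q → q* = 198.82353, p* = 169.56471.
At the floor p = 193.25, quantity demanded = (197.4 − 193.25)/0.14 = 29.64286.
Sellers' marginal cost at q' = 29.64286: 129.8 + 0.2·29.64286 = 135.72857.
Δq = 198.82353 − 29.64286 = 169.18067; wedge = 193.25 − 135.72857 = 57.52143.
Welfare loss = ½ × 169.18067 × 57.52143 = 4865.76.

4865.76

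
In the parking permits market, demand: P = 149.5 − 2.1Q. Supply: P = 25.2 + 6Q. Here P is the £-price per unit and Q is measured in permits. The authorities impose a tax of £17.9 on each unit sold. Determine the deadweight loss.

Competitive equilibrium: 149.5 − 2.1Q = 25.2 + 6Q → Q* = 15.3457, P* = 117.2741.
With the tax, the buyer price exceeds the seller price by 17.9: (149.5 − 2.1Q) − (25.2 + 6Q) = 17.9 → Q' = 13.1358.
ΔQ = 15.3457 − 13.1358 = 2.2099; the wedge equals the tax, 17.9.
Welfare loss = ½ × 2.2099 × 17.9 = £19.78.

£19.78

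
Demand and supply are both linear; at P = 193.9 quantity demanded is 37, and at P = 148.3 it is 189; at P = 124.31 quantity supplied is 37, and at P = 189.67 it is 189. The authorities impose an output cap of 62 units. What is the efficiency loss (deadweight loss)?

1805.34

Demand slope = (148.3 − 193.9)/(189 − 37) = −0.3, so P = 205 − 0.3Q.
Supply slope = (189.67 − 124.31)/(189 − 37) = 0.43, so P = 108.4 + 0.43Q.
Competitive equilibrium: 205 − 0.3Q = 108.4 + 0.43Q → Q* = 132.3288, P* = 165.3014.
At Q = 62: demand price = 205 − 0.3·62 = 186.4; supply price = 108.4 + 0.43·62 = 135.06.
ΔQ = 132.3288 − 62 = 70.3288; wedge = 186.4 − 135.06 = 51.34.
The triangle = ½ × 70.3288 × 51.34 = 1805.34.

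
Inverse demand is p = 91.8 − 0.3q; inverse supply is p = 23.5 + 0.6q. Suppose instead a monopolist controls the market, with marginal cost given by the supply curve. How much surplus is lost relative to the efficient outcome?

Competitive equilibrium: 91.8 − 0.3q = 23.5 + 0.6q → q* = 75.8889, p* = 69.0333.
Marginal revenue: MR = 91.8 − 0.6q. Set MR = MC: 91.8 − 0.6q = 23.5 + 0.6q → q_m = 56.9167.
Price p_m = 91.8 − 0.3·56.9167 = 74.725; MC(q_m) = 23.5 + 0.6·56.9167 = 57.65.
Competitive q* = 75.8889, so Δq = 18.9722; wedge = 74.725 − 57.65 = 17.075.
The triangle = ½ × 18.9722 × 17.075 = 161.98.

161.98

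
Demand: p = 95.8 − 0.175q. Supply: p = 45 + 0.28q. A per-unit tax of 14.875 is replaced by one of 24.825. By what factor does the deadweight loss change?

2.785

Competitive equilibrium: 95.8 − 0.175q = 45 + 0.28q → q* = 111.6484, p* = 76.2615.
For a per-unit tax t: Δq = t/0.455, so DWL = ½·t·(t/0.455) = t²/0.91.
At t = 14.875: DWL = 243.149. At t = 24.825: DWL = 677.231.
Ratio = (24.825/14.875)² = 2.785.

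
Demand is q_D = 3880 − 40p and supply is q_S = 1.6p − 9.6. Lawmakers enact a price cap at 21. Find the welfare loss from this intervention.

In inverse form: demand p = 97 − 0.025q, supply p = 6 + 0.625q.
Competitive equilibrium: 97 − 0.025q = 6 + 0.625q → q* = 140, p* = 93.5.
At the ceiling p = 21, quantity supplied = (21 − 6)/0.625 = 24.
Willingness to pay at q' = 24: 97 − 0.025·24 = 96.4.
Δq = 140 − 24 = 116; wedge = 96.4 − 21 = 75.4.
The triangle = ½ × 116 × 75.4 = 4373.20.

4373.20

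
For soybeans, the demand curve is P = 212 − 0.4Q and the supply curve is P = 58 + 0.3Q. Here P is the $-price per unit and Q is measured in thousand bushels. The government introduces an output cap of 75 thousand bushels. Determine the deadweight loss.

$7358.75 thousand

Competitive equilibrium: 212 − 0.4Q = 58 + 0.3Q → Q* = 220, P* = 124.
At Q = 75: demand price = 212 − 0.4·75 = 182; supply price = 58 + 0.3·75 = 80.5.
ΔQ = 220 − 75 = 145; wedge = 182 − 80.5 = 101.5.
The triangle = ½ × 145 × 101.5 = $7358.75 thousand.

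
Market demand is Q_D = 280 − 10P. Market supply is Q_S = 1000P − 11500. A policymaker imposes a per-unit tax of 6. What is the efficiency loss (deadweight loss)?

In inverse form: demand P = 28 − 0.1Q, supply P = 11.5 + 0.001Q.
Competitive equilibrium: 28 − 0.1Q = 11.5 + 0.001Q → Q* = 163.3663, P* = 11.6634.
With the tax, the buyer price exceeds the seller price by 6: (28 − 0.1Q) − (11.5 + 0.001Q) = 6 → Q' = 103.9604.
ΔQ = 163.3663 − 103.9604 = 59.4059; the wedge equals the tax, 6.
Deadweight loss = ½ × 59.4059 × 6 = 178.22.

178.22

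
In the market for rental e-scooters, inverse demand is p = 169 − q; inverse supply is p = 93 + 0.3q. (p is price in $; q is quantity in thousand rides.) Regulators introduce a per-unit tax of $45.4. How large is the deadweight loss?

$792.75 thousand

Competitive equilibrium: 169 − q = 93 + 0.3q → q* = 58.4615, p* = 110.5385.
With the tax, the buyer price exceeds the seller price by 45.4: (169 − q) − (93 + 0.3q) = 45.4 → q' = 23.5385.
Δq = 58.4615 − 23.5385 = 34.923; the wedge equals the tax, 45.4.
DWL = ½ × 34.923 × 45.4 = $792.75 thousand.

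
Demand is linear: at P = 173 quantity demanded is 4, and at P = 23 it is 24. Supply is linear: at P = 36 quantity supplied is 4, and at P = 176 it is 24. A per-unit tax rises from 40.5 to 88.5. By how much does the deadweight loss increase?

Demand slope = (23 − 173)/(24 − 4) = −7.5, so P = 203 − 7.5Q.
Supply slope = (176 − 36)/(24 − 4) = 7, so P = 8 + 7Q.
Competitive equilibrium: 203 − 7.5Q = 8 + 7Q → Q* = 13.4483, P* = 102.1379.
For a per-unit tax t: ΔQ = t/14.5, so DWL = ½·t·(t/14.5) = t²/29.
At t = 40.5: DWL = 56.56. At t = 88.5: DWL = 270.078.
Increase = 270.078 − 56.56 = 213.52.

213.52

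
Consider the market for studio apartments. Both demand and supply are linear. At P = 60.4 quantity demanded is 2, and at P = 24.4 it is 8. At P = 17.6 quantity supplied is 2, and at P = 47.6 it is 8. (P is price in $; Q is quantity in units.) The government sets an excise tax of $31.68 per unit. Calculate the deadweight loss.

Demand slope = (24.4 − 60.4)/(8 − 2) = −6, so P = 72.4 − 6Q.
Supply slope = (47.6 − 17.6)/(8 − 2) = 5, so P = 7.6 + 5Q.
Competitive equilibrium: 72.4 − 6Q = 7.6 + 5Q → Q* = 5.8909, P* = 37.0545.
With the tax, the buyer price exceeds the seller price by 31.68: (72.4 − 6Q) − (7.6 + 5Q) = 31.68 → Q' = 3.0109.
ΔQ = 5.8909 − 3.0109 = 2.88; the wedge equals the tax, 31.68.
Deadweight loss = ½ × 2.88 × 31.68 = $45.62.

$45.62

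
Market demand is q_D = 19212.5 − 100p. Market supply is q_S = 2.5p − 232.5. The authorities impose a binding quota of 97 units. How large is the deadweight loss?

4296.36

In inverse form: demand p = 192.125 − 0.01q, supply p = 93 + 0.4q.
Competitive equilibrium: 192.125 − 0.01q = 93 + 0.4q → q* = 241.7683, p* = 189.7073.
At q = 97: demand price = 192.125 − 0.01·97 = 191.155; supply price = 93 + 0.4·97 = 131.8.
Δq = 241.7683 − 97 = 144.7683; wedge = 191.155 − 131.8 = 59.355.
DWL = ½ × 144.7683 × 59.355 = 4296.36.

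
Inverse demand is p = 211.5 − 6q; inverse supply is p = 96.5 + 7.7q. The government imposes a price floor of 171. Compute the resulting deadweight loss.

Competitive equilibrium: 211.5 − 6q = 96.5 + 7.7q → q* = 8.3942, p* = 161.135.
At the floor p = 171, quantity demanded = (211.5 − 171)/6 = 6.75.
Sellers' marginal cost at q' = 6.75: 96.5 + 7.7·6.75 = 148.475.
Δq = 8.3942 − 6.75 = 1.6442; wedge = 171 − 148.475 = 22.525.
Welfare loss = ½ × 1.6442 × 22.525 = 18.52.

18.52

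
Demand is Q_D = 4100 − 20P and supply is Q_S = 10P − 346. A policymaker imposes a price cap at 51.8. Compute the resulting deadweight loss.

69697.20

In inverse form: demand P = 205 − 0.05Q, supply P = 34.6 + 0.1Q.
Competitive equilibrium: 205 − 0.05Q = 34.6 + 0.1Q → Q* = 1136, P* = 148.2.
At the ceiling P = 51.8, quantity supplied = (51.8 − 34.6)/0.1 = 172.
Willingness to pay at Q' = 172: 205 − 0.05·172 = 196.4.
ΔQ = 1136 − 172 = 964; wedge = 196.4 − 51.8 = 144.6.
DWL = ½ × 964 × 144.6 = 69697.20.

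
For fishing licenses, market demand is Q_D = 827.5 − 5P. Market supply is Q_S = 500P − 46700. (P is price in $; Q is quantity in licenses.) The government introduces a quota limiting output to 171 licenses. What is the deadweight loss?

In inverse form: demand P = 165.5 − 0.2Q, supply P = 93.4 + 0.002Q.
Competitive equilibrium: 165.5 − 0.2Q = 93.4 + 0.002Q → Q* = 356.9307, P* = 94.1139.
At Q = 171: demand price = 165.5 − 0.2·171 = 131.3; supply price = 93.4 + 0.002·171 = 93.742.
ΔQ = 356.9307 − 171 = 185.9307; wedge = 131.3 − 93.742 = 37.558.
Deadweight loss = ½ × 185.9307 × 37.558 = $3491.59.

$3491.59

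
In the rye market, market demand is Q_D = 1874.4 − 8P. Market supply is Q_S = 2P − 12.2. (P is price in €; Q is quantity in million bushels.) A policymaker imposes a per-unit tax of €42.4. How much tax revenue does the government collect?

€12604.672 million

In inverse form: demand P = 234.3 − 0.125Q, supply P = 6.1 + 0.5Q.
Competitive equilibrium: 234.3 − 0.125Q = 6.1 + 0.5Q → Q* = 365.12, P* = 188.66.
With the tax, the buyer price exceeds the seller price by 42.4: (234.3 − 0.125Q) − (6.1 + 0.5Q) = 42.4 → Q' = 297.28.
Tax revenue = 42.4 × 297.28 = €12604.672 million.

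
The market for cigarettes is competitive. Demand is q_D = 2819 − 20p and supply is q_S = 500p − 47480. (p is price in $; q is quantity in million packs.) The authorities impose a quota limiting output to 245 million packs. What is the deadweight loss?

$10630.41 million

In inverse form: demand p = 140.95 − 0.05q, supply p = 94.96 + 0.002q.
Competitive equilibrium: 140.95 − 0.05q = 94.96 + 0.002q → q* = 884.4231, p* = 96.7288.
At q = 245: demand price = 140.95 − 0.05·245 = 128.7; supply price = 94.96 + 0.002·245 = 95.45.
Δq = 884.4231 − 245 = 639.4231; wedge = 128.7 − 95.45 = 33.25.
Deadweight loss = ½ × 639.4231 × 33.25 = $10630.41 million.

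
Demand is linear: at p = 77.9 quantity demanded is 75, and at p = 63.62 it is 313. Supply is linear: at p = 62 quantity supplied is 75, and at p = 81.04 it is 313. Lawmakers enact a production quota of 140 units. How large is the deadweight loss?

Demand slope = (63.62 − 77.9)/(313 − 75) = −0.06, so p = 82.4 − 0.06q.
Supply slope = (81.04 − 62)/(313 − 75) = 0.08, so p = 56 + 0.08q.
Competitive equilibrium: 82.4 − 0.06q = 56 + 0.08q → q* = 188.5714, p* = 71.0857.
At q = 140: demand price = 82.4 − 0.06·140 = 74; supply price = 56 + 0.08·140 = 67.2.
Δq = 188.5714 − 140 = 48.5714; wedge = 74 − 67.2 = 6.8.
Welfare loss = ½ × 48.5714 × 6.8 = 165.14.

165.14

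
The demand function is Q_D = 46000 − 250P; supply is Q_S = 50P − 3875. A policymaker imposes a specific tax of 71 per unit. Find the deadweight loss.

105020.83

In inverse form: demand P = 184 − 0.004Q, supply P = 77.5 + 0.02Q.
Competitive equilibrium: 184 − 0.004Q = 77.5 + 0.02Q → Q* = 4437.5, P* = 166.25.
With the tax, the buyer price exceeds the seller price by 71: (184 − 0.004Q) − (77.5 + 0.02Q) = 71 → Q' = 1479.1667.
ΔQ = 4437.5 − 1479.1667 = 2958.3333; the wedge equals the tax, 71.
Welfare loss = ½ × 2958.3333 × 71 = 105020.83.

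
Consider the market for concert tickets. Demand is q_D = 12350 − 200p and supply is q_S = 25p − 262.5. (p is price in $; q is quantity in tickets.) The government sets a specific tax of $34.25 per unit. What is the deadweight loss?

In inverse form: demand p = 61.75 − 0.005q, supply p = 10.5 + 0.04q.
Competitive equilibrium: 61.75 − 0.005q = 10.5 + 0.04q → q* = 1138.8889, p* = 56.0556.
With the tax, the buyer price exceeds the seller price by 34.25: (61.75 − 0.005q) − (10.5 + 0.04q) = 34.25 → q' = 377.7778.
Δq = 1138.8889 − 377.7778 = 761.1111; the wedge equals the tax, 34.25.
DWL = ½ × 761.1111 × 34.25 = $13034.03.

$13034.03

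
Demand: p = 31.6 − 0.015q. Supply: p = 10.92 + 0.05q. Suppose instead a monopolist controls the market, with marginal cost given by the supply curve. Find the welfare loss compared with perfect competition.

Competitive equilibrium: 31.6 − 0.015q = 10.92 + 0.05q → q* = 318.1538, p* = 26.8277.
Marginal revenue: MR = 31.6 − 0.03q. Set MR = MC: 31.6 − 0.03q = 10.92 + 0.05q → q_m = 258.5.
Price p_m = 31.6 − 0.015·258.5 = 27.7225; MC(q_m) = 10.92 + 0.05·258.5 = 23.845.
Competitive q* = 318.1538, so Δq = 59.6538; wedge = 27.7225 − 23.845 = 3.8775.
The triangle = ½ × 59.6538 × 3.8775 = 115.65.

115.65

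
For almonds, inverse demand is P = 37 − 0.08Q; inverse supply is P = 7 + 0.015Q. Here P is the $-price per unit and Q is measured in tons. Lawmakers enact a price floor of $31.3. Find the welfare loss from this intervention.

Competitive equilibrium: 37 − 0.08Q = 7 + 0.015Q → Q* = 315.78947, P* = 11.73684.
At the floor P = 31.3, quantity demanded = (37 − 31.3)/0.08 = 71.25.
Sellers' marginal cost at Q' = 71.25: 7 + 0.015·71.25 = 8.06875.
ΔQ = 315.78947 − 71.25 = 244.53947; wedge = 31.3 − 8.06875 = 23.23125.
DWL = ½ × 244.53947 × 23.23125 = $2840.48.

$2840.48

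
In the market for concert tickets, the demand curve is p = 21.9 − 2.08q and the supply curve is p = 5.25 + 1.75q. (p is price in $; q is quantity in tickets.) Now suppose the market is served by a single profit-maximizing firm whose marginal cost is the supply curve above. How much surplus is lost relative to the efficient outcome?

$4.48

Competitive equilibrium: 21.9 − 2.08q = 5.25 + 1.75q → q* = 4.3473, p* = 12.8577.
Marginal revenue: MR = 21.9 − 4.16q. Set MR = MC: 21.9 − 4.16q = 5.25 + 1.75q → q_m = 2.8173.
Price p_m = 21.9 − 2.08·2.8173 = 16.04; MC(q_m) = 5.25 + 1.75·2.8173 = 10.1803.
Competitive q* = 4.3473, so Δq = 1.53; wedge = 16.04 − 10.1803 = 5.8597.
Deadweight loss = ½ × 1.53 × 5.8597 = $4.48.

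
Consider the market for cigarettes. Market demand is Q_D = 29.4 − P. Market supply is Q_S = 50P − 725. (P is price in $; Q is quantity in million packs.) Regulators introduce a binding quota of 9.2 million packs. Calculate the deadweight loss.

In inverse form: demand P = 29.4 − Q, supply P = 14.5 + 0.02Q.
Competitive equilibrium: 29.4 − Q = 14.5 + 0.02Q → Q* = 14.6078, P* = 14.7922.
At Q = 9.2: demand price = 29.4 − 1·9.2 = 20.2; supply price = 14.5 + 0.02·9.2 = 14.684.
ΔQ = 14.6078 − 9.2 = 5.4078; wedge = 20.2 − 14.684 = 5.516.
DWL = ½ × 5.4078 × 5.516 = $14.91 million.

$14.91 million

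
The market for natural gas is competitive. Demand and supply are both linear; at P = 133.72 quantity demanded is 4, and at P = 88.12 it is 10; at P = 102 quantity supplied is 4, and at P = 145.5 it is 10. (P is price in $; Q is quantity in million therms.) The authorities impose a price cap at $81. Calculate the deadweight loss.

$188.05 million

Demand slope = (88.12 − 133.72)/(10 − 4) = −7.6, so P = 164.12 − 7.6Q.
Supply slope = (145.5 − 102)/(10 − 4) = 7.25, so P = 73 + 7.25Q.
Competitive equilibrium: 164.12 − 7.6Q = 73 + 7.25Q → Q* = 6.136, P* = 117.4862.
At the ceiling P = 81, quantity supplied = (81 − 73)/7.25 = 1.1034.
Willingness to pay at Q' = 1.1034: 164.12 − 7.6·1.1034 = 155.7342.
ΔQ = 6.136 − 1.1034 = 5.0326; wedge = 155.7342 − 81 = 74.7342.
The triangle = ½ × 5.0326 × 74.7342 = $188.05 million.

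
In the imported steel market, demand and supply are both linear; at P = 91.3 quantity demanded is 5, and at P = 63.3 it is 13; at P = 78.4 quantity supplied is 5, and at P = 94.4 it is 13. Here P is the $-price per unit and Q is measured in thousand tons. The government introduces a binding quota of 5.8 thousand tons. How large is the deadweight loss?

$6.57 thousand

Demand slope = (63.3 − 91.3)/(13 − 5) = −3.5, so P = 108.8 − 3.5Q.
Supply slope = (94.4 − 78.4)/(13 − 5) = 2, so P = 68.4 + 2Q.
Competitive equilibrium: 108.8 − 3.5Q = 68.4 + 2Q → Q* = 7.3455, P* = 83.0909.
At Q = 5.8: demand price = 108.8 − 3.5·5.8 = 88.5; supply price = 68.4 + 2·5.8 = 80.
ΔQ = 7.3455 − 5.8 = 1.5455; wedge = 88.5 − 80 = 8.5.
The triangle = ½ × 1.5455 × 8.5 = $6.57 thousand.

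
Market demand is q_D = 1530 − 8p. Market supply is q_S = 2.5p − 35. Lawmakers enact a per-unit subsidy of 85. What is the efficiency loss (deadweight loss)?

6880.95

In inverse form: demand p = 191.25 − 0.125q, supply p = 14 + 0.4q.
Competitive equilibrium: 191.25 − 0.125q = 14 + 0.4q → q* = 337.619, p* = 149.0476.
The subsidy lowers effective supply by 85: p = 0.4q − 71.
New quantity: 191.25 − 0.125q = 0.4q − 71 → q' = 499.5238.
Overproduction Δq = 499.5238 − 337.619 = 161.9048; wedge = subsidy = 85.
Deadweight loss = ½ × 161.9048 × 85 = 6880.95.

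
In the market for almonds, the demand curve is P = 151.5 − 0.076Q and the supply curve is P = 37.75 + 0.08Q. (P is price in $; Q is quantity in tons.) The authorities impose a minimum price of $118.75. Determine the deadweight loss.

$6938.13

Competitive equilibrium: 151.5 − 0.076Q = 37.75 + 0.08Q → Q* = 729.1667, P* = 96.0833.
At the floor P = 118.75, quantity demanded = (151.5 − 118.75)/0.076 = 430.9211.
Sellers' marginal cost at Q' = 430.9211: 37.75 + 0.08·430.9211 = 72.2237.
ΔQ = 729.1667 − 430.9211 = 298.2456; wedge = 118.75 − 72.2237 = 46.5263.
Welfare loss = ½ × 298.2456 × 46.5263 = $6938.13.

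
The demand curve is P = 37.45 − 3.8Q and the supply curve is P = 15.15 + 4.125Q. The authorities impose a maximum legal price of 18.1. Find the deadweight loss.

17.45

Competitive equilibrium: 37.45 − 3.8Q = 15.15 + 4.125Q → Q* = 2.8139, P* = 26.7573.
At the ceiling P = 18.1, quantity supplied = (18.1 − 15.15)/4.125 = 0.7152.
Willingness to pay at Q' = 0.7152: 37.45 − 3.8·0.7152 = 34.7322.
ΔQ = 2.8139 − 0.7152 = 2.0987; wedge = 34.7322 − 18.1 = 16.6322.
DWL = ½ × 2.0987 × 16.6322 = 17.45.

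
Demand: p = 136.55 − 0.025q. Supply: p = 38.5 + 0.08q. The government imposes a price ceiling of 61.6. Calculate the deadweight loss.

Competitive equilibrium: 136.55 − 0.025q = 38.5 + 0.08q → q* = 933.80952, p* = 113.20476.
At the ceiling p = 61.6, quantity supplied = (61.6 − 38.5)/0.08 = 288.75.
Willingness to pay at q' = 288.75: 136.55 − 0.025·288.75 = 129.33125.
Δq = 933.80952 − 288.75 = 645.05952; wedge = 129.33125 − 61.6 = 67.73125.
Welfare loss = ½ × 645.05952 × 67.73125 = 21845.34.

21845.34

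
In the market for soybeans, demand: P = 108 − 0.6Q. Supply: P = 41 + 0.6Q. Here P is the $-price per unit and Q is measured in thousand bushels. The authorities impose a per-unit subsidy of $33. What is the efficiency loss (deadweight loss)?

Competitive equilibrium: 108 − 0.6Q = 41 + 0.6Q → Q* = 55.8333, P* = 74.5.
The subsidy lowers effective supply by 33: P = 8 + 0.6Q.
New quantity: 108 − 0.6Q = 8 + 0.6Q → Q' = 83.3333.
Overproduction ΔQ = 83.3333 − 55.8333 = 27.5; wedge = subsidy = 33.
Welfare loss = ½ × 27.5 × 33 = $453.75 thousand.

$453.75 thousand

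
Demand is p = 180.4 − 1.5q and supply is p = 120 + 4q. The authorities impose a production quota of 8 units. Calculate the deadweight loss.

Competitive equilibrium: 180.4 − 1.5q = 120 + 4q → q* = 10.9818, p* = 163.9273.
At q = 8: demand price = 180.4 − 1.5·8 = 168.4; supply price = 120 + 4·8 = 152.
Δq = 10.9818 − 8 = 2.9818; wedge = 168.4 − 152 = 16.4.
Welfare loss = ½ × 2.9818 × 16.4 = 24.45.

24.45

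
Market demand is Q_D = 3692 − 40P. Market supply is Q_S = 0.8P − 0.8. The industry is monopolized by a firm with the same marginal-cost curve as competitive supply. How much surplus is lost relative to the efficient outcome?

In inverse form: demand P = 92.3 − 0.025Q, supply P = 1 + 1.25Q.
Competitive equilibrium: 92.3 − 0.025Q = 1 + 1.25Q → Q* = 71.6078, P* = 90.5098.
Marginal revenue: MR = 92.3 − 0.05Q. Set MR = MC: 92.3 − 0.05Q = 1 + 1.25Q → Q_m = 70.2308.
Price P_m = 92.3 − 0.025·70.2308 = 90.5442; MC(Q_m) = 1 + 1.25·70.2308 = 88.7885.
Competitive Q* = 71.6078, so ΔQ = 1.377; wedge = 90.5442 − 88.7885 = 1.7557.
DWL = ½ × 1.377 × 1.7557 = 1.21.

1.21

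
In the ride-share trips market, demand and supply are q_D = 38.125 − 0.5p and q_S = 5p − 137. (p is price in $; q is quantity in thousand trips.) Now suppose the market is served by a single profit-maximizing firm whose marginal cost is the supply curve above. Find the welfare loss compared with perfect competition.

In inverse form: demand p = 76.25 − 2q, supply p = 27.4 + 0.2q.
Competitive equilibrium: 76.25 − 2q = 27.4 + 0.2q → q* = 22.2045, p* = 31.8409.
Marginal revenue: MR = 76.25 − 4q. Set MR = MC: 76.25 − 4q = 27.4 + 0.2q → q_m = 11.631.
Price p_m = 76.25 − 2·11.631 = 52.988; MC(q_m) = 27.4 + 0.2·11.631 = 29.7262.
Competitive q* = 22.2045, so Δq = 10.5735; wedge = 52.988 − 29.7262 = 23.2618.
DWL = ½ × 10.5735 × 23.2618 = $122.98 thousand.

$122.98 thousand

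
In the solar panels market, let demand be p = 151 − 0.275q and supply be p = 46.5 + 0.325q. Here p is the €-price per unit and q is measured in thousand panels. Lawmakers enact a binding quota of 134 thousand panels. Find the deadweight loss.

Competitive equilibrium: 151 − 0.275q = 46.5 + 0.325q → q* = 174.1667, p* = 103.1042.
At q = 134: demand price = 151 − 0.275·134 = 114.15; supply price = 46.5 + 0.325·134 = 90.05.
Δq = 174.1667 − 134 = 40.1667; wedge = 114.15 − 90.05 = 24.1.
Deadweight loss = ½ × 40.1667 × 24.1 = €484.01 thousand.

€484.01 thousand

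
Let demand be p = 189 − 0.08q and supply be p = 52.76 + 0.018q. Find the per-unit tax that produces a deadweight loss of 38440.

86.8

Competitive equilibrium: 189 − 0.08q = 52.76 + 0.018q → q* = 1390.2041, p* = 77.7837.
A tax t gives Δq = t/0.098 and wedge t, so DWL = t²/0.196.
t²/0.196 = 38440 → t² = 7534.24 → t = 86.8.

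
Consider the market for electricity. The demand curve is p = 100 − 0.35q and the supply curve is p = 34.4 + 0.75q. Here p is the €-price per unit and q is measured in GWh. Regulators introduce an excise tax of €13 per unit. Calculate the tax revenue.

Competitive equilibrium: 100 − 0.35q = 34.4 + 0.75q → q* = 59.6364, p* = 79.1273.
With the tax, the buyer price exceeds the seller price by 13: (100 − 0.35q) − (34.4 + 0.75q) = 13 → q' = 47.8182.
Tax revenue = 13 × 47.8182 = €621.64.

€621.64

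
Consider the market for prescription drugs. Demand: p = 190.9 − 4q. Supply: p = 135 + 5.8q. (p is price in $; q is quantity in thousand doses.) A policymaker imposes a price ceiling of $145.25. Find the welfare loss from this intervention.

Competitive equilibrium: 190.9 − 4q = 135 + 5.8q → q* = 5.70408, p* = 168.08367.
At the ceiling p = 145.25, quantity supplied = (145.25 − 135)/5.8 = 1.76724.
Willingness to pay at q' = 1.76724: 190.9 − 4·1.76724 = 183.83104.
Δq = 5.70408 − 1.76724 = 3.93684; wedge = 183.83104 − 145.25 = 38.58104.
DWL = ½ × 3.93684 × 38.58104 = $75.94 thousand.

$75.94 thousand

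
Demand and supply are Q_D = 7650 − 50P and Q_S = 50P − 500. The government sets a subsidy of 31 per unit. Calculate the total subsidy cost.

In inverse form: demand P = 153 − 0.02Q, supply P = 10 + 0.02Q.
Competitive equilibrium: 153 − 0.02Q = 10 + 0.02Q → Q* = 3575, P* = 81.5.
The subsidy lowers effective supply by 31: P = 0.02Q − 21.
New quantity: 153 − 0.02Q = 0.02Q − 21 → Q' = 4350.
Total subsidy cost = 31 × 4350 = 134850.

134850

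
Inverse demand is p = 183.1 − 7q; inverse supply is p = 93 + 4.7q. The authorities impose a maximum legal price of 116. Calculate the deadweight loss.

46.10

Competitive equilibrium: 183.1 − 7q = 93 + 4.7q → q* = 7.7009, p* = 129.194.
At the ceiling p = 116, quantity supplied = (116 − 93)/4.7 = 4.8936.
Willingness to pay at q' = 4.8936: 183.1 − 7·4.8936 = 148.8448.
Δq = 7.7009 − 4.8936 = 2.8073; wedge = 148.8448 − 116 = 32.8448.
Deadweight loss = ½ × 2.8073 × 32.8448 = 46.10.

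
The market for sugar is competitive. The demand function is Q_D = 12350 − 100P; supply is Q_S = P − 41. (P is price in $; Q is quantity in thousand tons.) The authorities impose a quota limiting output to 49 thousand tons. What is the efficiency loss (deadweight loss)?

$539.44 thousand

In inverse form: demand P = 123.5 − 0.01Q, supply P = 41 + Q.
Competitive equilibrium: 123.5 − 0.01Q = 41 + Q → Q* = 81.6832, P* = 122.6832.
At Q = 49: demand price = 123.5 − 0.01·49 = 123.01; supply price = 41 + 1·49 = 90.
ΔQ = 81.6832 − 49 = 32.6832; wedge = 123.01 − 90 = 33.01.
The triangle = ½ × 32.6832 × 33.01 = $539.44 thousand.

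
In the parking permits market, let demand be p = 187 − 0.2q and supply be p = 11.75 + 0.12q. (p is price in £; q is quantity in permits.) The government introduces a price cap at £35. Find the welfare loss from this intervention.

£20039.94

Competitive equilibrium: 187 − 0.2q = 11.75 + 0.12q → q* = 547.6563, p* = 77.4688.
At the ceiling p = 35, quantity supplied = (35 − 11.75)/0.12 = 193.75.
Willingness to pay at q' = 193.75: 187 − 0.2·193.75 = 148.25.
Δq = 547.6563 − 193.75 = 353.9063; wedge = 148.25 − 35 = 113.25.
DWL = ½ × 353.9063 × 113.25 = £20039.94.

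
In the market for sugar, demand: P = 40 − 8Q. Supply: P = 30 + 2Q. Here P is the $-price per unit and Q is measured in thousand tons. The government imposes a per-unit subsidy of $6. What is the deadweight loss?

$1.80 thousand

Competitive equilibrium: 40 − 8Q = 30 + 2Q → Q* = 1, P* = 32.
The subsidy lowers effective supply by 6: P = 24 + 2Q.
New quantity: 40 − 8Q = 24 + 2Q → Q' = 1.6.
Overproduction ΔQ = 1.6 − 1 = 0.6; wedge = subsidy = 6.
DWL = ½ × 0.6 × 6 = $1.80 thousand.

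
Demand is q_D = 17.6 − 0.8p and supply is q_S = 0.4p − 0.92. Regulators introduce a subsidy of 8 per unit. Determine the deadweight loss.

In inverse form: demand p = 22 − 1.25q, supply p = 2.3 + 2.5q.
Competitive equilibrium: 22 − 1.25q = 2.3 + 2.5q → q* = 5.2533, p* = 15.4333.
The subsidy lowers effective supply by 8: p = 2.5q − 5.7.
New quantity: 22 − 1.25q = 2.5q − 5.7 → q' = 7.3867.
Overproduction Δq = 7.3867 − 5.2533 = 2.1334; wedge = subsidy = 8.
The triangle = ½ × 2.1334 × 8 = 8.53.

8.53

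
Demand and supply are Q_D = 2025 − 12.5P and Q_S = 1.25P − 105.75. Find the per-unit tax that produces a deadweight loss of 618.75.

33

In inverse form: demand P = 162 − 0.08Q, supply P = 84.6 + 0.8Q.
Competitive equilibrium: 162 − 0.08Q = 84.6 + 0.8Q → Q* = 87.9545, P* = 154.9636.
A tax t gives ΔQ = t/0.88 and wedge t, so DWL = t²/1.76.
t²/1.76 = 618.75 → t² = 1089 → t = 33.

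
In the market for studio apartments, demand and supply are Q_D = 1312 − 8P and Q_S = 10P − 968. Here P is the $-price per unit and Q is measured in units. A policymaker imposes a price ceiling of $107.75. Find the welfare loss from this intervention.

In inverse form: demand P = 164 − 0.125Q, supply P = 96.8 + 0.1Q.
Competitive equilibrium: 164 − 0.125Q = 96.8 + 0.1Q → Q* = 298.6667, P* = 126.6667.
At the ceiling P = 107.75, quantity supplied = (107.75 − 96.8)/0.1 = 109.5.
Willingness to pay at Q' = 109.5: 164 − 0.125·109.5 = 150.3125.
ΔQ = 298.6667 − 109.5 = 189.1667; wedge = 150.3125 − 107.75 = 42.5625.
The triangle = ½ × 189.1667 × 42.5625 = $4025.70.

$4025.70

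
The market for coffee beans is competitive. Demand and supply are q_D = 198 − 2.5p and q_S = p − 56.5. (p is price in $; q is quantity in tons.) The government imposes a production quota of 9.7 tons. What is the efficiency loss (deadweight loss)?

$29.71

In inverse form: demand p = 79.2 − 0.4q, supply p = 56.5 + q.
Competitive equilibrium: 79.2 − 0.4q = 56.5 + q → q* = 16.2143, p* = 72.7143.
At q = 9.7: demand price = 79.2 − 0.4·9.7 = 75.32; supply price = 56.5 + 1·9.7 = 66.2.
Δq = 16.2143 − 9.7 = 6.5143; wedge = 75.32 − 66.2 = 9.12.
Welfare loss = ½ × 6.5143 × 9.12 = $29.71.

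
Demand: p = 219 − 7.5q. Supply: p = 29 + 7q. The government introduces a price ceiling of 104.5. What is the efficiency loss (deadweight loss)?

38.95

Competitive equilibrium: 219 − 7.5q = 29 + 7q → q* = 13.1034, p* = 120.7241.
At the ceiling p = 104.5, quantity supplied = (104.5 − 29)/7 = 10.7857.
Willingness to pay at q' = 10.7857: 219 − 7.5·10.7857 = 138.1073.
Δq = 13.1034 − 10.7857 = 2.3177; wedge = 138.1073 − 104.5 = 33.6073.
Deadweight loss = ½ × 2.3177 × 33.6073 = 38.95.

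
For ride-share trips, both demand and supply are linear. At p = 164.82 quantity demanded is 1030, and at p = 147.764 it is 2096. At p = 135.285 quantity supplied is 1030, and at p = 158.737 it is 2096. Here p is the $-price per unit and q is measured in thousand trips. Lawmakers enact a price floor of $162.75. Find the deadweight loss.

$7974.77 thousand

Demand slope = (147.764 − 164.82)/(2096 − 1030) = −0.016, so p = 181.3 − 0.016q.
Supply slope = (158.737 − 135.285)/(2096 − 1030) = 0.022, so p = 112.625 + 0.022q.
Competitive equilibrium: 181.3 − 0.016q = 112.625 + 0.022q → q* = 1807.23684, p* = 152.38421.
At the floor p = 162.75, quantity demanded = (181.3 − 162.75)/0.016 = 1159.375.
Sellers' marginal cost at q' = 1159.375: 112.625 + 0.022·1159.375 = 138.13125.
Δq = 1807.23684 − 1159.375 = 647.86184; wedge = 162.75 − 138.13125 = 24.61875.
The triangle = ½ × 647.86184 × 24.61875 = $7974.77 thousand.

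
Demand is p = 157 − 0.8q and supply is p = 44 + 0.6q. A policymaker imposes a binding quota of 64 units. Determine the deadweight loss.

Competitive equilibrium: 157 − 0.8q = 44 + 0.6q → q* = 80.7143, p* = 92.4286.
At q = 64: demand price = 157 − 0.8·64 = 105.8; supply price = 44 + 0.6·64 = 82.4.
Δq = 80.7143 − 64 = 16.7143; wedge = 105.8 − 82.4 = 23.4.
The triangle = ½ × 16.7143 × 23.4 = 195.56.

195.56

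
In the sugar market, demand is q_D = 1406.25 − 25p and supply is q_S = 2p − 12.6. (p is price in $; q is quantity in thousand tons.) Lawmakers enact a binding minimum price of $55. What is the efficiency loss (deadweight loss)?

$1012.92 thousand

In inverse form: demand p = 56.25 − 0.04q, supply p = 6.3 + 0.5q.
Competitive equilibrium: 56.25 − 0.04q = 6.3 + 0.5q → q* = 92.5, p* = 52.55.
At the floor p = 55, quantity demanded = (56.25 − 55)/0.04 = 31.25.
Sellers' marginal cost at q' = 31.25: 6.3 + 0.5·31.25 = 21.925.
Δq = 92.5 − 31.25 = 61.25; wedge = 55 − 21.925 = 33.075.
The triangle = ½ × 61.25 × 33.075 = $1012.92 thousand.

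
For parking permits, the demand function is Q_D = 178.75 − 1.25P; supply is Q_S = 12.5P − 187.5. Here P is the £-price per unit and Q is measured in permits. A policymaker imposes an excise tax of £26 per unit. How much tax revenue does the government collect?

In inverse form: demand P = 143 − 0.8Q, supply P = 15 + 0.08Q.
Competitive equilibrium: 143 − 0.8Q = 15 + 0.08Q → Q* = 145.4545, P* = 26.6364.
With the tax, the buyer price exceeds the seller price by 26: (143 − 0.8Q) − (15 + 0.08Q) = 26 → Q' = 115.9091.
Tax revenue = 26 × 115.9091 = £3013.64.

£3013.64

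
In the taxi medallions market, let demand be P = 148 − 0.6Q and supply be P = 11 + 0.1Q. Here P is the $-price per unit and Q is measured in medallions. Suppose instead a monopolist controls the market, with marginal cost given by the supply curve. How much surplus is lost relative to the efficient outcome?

Competitive equilibrium: 148 − 0.6Q = 11 + 0.1Q → Q* = 195.7143, P* = 30.5714.
Marginal revenue: MR = 148 − 1.2Q. Set MR = MC: 148 − 1.2Q = 11 + 0.1Q → Q_m = 105.3846.
Price P_m = 148 − 0.6·105.3846 = 84.7692; MC(Q_m) = 11 + 0.1·105.3846 = 21.5385.
Competitive Q* = 195.7143, so ΔQ = 90.3297; wedge = 84.7692 − 21.5385 = 63.2307.
Deadweight loss = ½ × 90.3297 × 63.2307 = $2855.81.

$2855.81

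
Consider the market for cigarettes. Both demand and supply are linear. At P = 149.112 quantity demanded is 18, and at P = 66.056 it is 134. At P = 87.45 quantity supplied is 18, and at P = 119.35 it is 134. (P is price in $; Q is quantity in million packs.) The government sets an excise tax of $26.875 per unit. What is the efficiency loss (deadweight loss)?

$364.41 million

Demand slope = (66.056 − 149.112)/(134 − 18) = −0.716, so P = 162 − 0.716Q.
Supply slope = (119.35 − 87.45)/(134 − 18) = 0.275, so P = 82.5 + 0.275Q.
Competitive equilibrium: 162 − 0.716Q = 82.5 + 0.275Q → Q* = 80.222, P* = 104.561.
With the tax, the buyer price exceeds the seller price by 26.875: (162 − 0.716Q) − (82.5 + 0.275Q) = 26.875 → Q' = 53.1029.
ΔQ = 80.222 − 53.1029 = 27.1191; the wedge equals the tax, 26.875.
Deadweight loss = ½ × 27.1191 × 26.875 = $364.41 million.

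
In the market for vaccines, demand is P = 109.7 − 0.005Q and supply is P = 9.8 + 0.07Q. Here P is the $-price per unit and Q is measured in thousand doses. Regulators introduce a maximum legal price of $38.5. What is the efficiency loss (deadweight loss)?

$31878.15 thousand

Competitive equilibrium: 109.7 − 0.005Q = 9.8 + 0.07Q → Q* = 1332, P* = 103.04.
At the ceiling P = 38.5, quantity supplied = (38.5 − 9.8)/0.07 = 410.
Willingness to pay at Q' = 410: 109.7 − 0.005·410 = 107.65.
ΔQ = 1332 − 410 = 922; wedge = 107.65 − 38.5 = 69.15.
DWL = ½ × 922 × 69.15 = $31878.15 thousand.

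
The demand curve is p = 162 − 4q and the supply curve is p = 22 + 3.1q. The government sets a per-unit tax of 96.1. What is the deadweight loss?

650.37

Competitive equilibrium: 162 − 4q = 22 + 3.1q → q* = 19.7183, p* = 83.1268.
With the tax, the buyer price exceeds the seller price by 96.1: (162 − 4q) − (22 + 3.1q) = 96.1 → q' = 6.1831.
Δq = 19.7183 − 6.1831 = 13.5352; the wedge equals the tax, 96.1.
DWL = ½ × 13.5352 × 96.1 = 650.37.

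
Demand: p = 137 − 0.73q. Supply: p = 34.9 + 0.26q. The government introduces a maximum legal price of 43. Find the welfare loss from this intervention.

Competitive equilibrium: 137 − 0.73q = 34.9 + 0.26q → q* = 103.13131, p* = 61.71414.
At the ceiling p = 43, quantity supplied = (43 − 34.9)/0.26 = 31.15385.
Willingness to pay at q' = 31.15385: 137 − 0.73·31.15385 = 114.25769.
Δq = 103.13131 − 31.15385 = 71.97746; wedge = 114.25769 − 43 = 71.25769.
Welfare loss = ½ × 71.97746 × 71.25769 = 2564.47.

2564.47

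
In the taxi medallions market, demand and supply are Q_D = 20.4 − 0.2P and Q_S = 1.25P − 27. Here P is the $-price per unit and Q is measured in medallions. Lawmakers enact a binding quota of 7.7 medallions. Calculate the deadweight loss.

$110.12

In inverse form: demand P = 102 − 5Q, supply P = 21.6 + 0.8Q.
Competitive equilibrium: 102 − 5Q = 21.6 + 0.8Q → Q* = 13.8621, P* = 32.6897.
At Q = 7.7: demand price = 102 − 5·7.7 = 63.5; supply price = 21.6 + 0.8·7.7 = 27.76.
ΔQ = 13.8621 − 7.7 = 6.1621; wedge = 63.5 − 27.76 = 35.74.
Deadweight loss = ½ × 6.1621 × 35.74 = $110.12.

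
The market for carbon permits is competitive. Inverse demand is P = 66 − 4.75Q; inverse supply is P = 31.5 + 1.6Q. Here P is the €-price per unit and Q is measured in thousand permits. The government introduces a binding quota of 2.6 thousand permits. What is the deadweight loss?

Competitive equilibrium: 66 − 4.75Q = 31.5 + 1.6Q → Q* = 5.4331, P* = 40.1929.
At Q = 2.6: demand price = 66 − 4.75·2.6 = 53.65; supply price = 31.5 + 1.6·2.6 = 35.66.
ΔQ = 5.4331 − 2.6 = 2.8331; wedge = 53.65 − 35.66 = 17.99.
The triangle = ½ × 2.8331 × 17.99 = €25.48 thousand.

€25.48 thousand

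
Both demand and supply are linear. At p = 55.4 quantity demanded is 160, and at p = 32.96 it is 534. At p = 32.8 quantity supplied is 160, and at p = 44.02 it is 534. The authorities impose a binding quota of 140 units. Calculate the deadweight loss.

Demand slope = (32.96 − 55.4)/(534 − 160) = −0.06, so p = 65 − 0.06q.
Supply slope = (44.02 − 32.8)/(534 − 160) = 0.03, so p = 28 + 0.03q.
Competitive equilibrium: 65 − 0.06q = 28 + 0.03q → q* = 411.1111, p* = 40.3333.
At q = 140: demand price = 65 − 0.06·140 = 56.6; supply price = 28 + 0.03·140 = 32.2.
Δq = 411.1111 − 140 = 271.1111; wedge = 56.6 − 32.2 = 24.4.
Welfare loss = ½ × 271.1111 × 24.4 = 3307.56.

3307.56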